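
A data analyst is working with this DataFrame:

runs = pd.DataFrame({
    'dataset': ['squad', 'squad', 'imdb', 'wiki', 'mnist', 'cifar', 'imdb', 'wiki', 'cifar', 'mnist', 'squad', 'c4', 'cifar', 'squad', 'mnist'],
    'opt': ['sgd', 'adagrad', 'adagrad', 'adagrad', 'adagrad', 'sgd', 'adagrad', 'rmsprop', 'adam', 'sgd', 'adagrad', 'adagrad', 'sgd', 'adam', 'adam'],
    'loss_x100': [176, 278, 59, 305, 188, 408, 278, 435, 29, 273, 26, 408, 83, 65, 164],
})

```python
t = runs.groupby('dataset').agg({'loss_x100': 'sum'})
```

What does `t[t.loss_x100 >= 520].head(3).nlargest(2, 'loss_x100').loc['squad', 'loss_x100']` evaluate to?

545

group by dataset, sum of loss_x100:
         loss_x100
dataset           
c4             408
cifar          520
imdb           337
mnist          625
squad          545
wiki           740
filter rows where loss_x100 >= 520:
         loss_x100
dataset           
cifar          520
mnist          625
squad          545
wiki           740
take first 3 rows:
         loss_x100
dataset           
cifar          520
mnist          625
squad          545
take 2 rows with largest loss_x100:
         loss_x100
dataset           
mnist          625
squad          545
So loc['squad', 'loss_x100'] = 545.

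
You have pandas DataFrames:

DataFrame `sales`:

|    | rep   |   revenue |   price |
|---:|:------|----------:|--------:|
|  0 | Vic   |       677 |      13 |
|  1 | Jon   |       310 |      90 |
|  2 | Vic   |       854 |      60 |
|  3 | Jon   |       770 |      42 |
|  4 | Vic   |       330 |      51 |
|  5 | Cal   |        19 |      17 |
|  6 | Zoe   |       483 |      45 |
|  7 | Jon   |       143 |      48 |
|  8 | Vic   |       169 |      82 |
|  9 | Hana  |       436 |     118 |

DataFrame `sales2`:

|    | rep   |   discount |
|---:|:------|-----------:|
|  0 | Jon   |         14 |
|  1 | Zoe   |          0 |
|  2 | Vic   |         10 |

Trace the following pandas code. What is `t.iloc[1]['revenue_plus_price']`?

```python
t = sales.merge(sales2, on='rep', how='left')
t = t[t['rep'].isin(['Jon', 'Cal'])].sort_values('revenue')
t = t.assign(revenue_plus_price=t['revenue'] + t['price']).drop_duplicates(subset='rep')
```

191

merge on 'rep' (how='left') → 10 rows:
    rep  revenue  price  discount
0   Vic      677     13      10.0
1   Jon      310     90      14.0
2   Vic      854     60      10.0
3   Jon      770     42      14.0
4   Vic      330     51      10.0
5   Cal       19     17       NaN
6   Zoe      483     45       0.0
7   Jon      143     48      14.0
8   Vic      169     82      10.0
9  Hana      436    118       NaN
filter rows where rep in ['Jon', 'Cal']:
   rep  revenue  price  discount
1  Jon      310     90      14.0
3  Jon      770     42      14.0
5  Cal       19     17       NaN
7  Jon      143     48      14.0
sort by revenue:
   rep  revenue  price  discount
5  Cal       19     17       NaN
7  Jon      143     48      14.0
1  Jon      310     90      14.0
3  Jon      770     42      14.0
add column revenue_plus_price = t['revenue'] + t['price']:
   rep  revenue  price  discount  revenue_plus_price
5  Cal       19     17       NaN                  36
7  Jon      143     48      14.0                 191
1  Jon      310     90      14.0                 400
3  Jon      770     42      14.0                 812
drop duplicate rep (keep=first):
   rep  revenue  price  discount  revenue_plus_price
5  Cal       19     17       NaN                  36
7  Jon      143     48      14.0                 191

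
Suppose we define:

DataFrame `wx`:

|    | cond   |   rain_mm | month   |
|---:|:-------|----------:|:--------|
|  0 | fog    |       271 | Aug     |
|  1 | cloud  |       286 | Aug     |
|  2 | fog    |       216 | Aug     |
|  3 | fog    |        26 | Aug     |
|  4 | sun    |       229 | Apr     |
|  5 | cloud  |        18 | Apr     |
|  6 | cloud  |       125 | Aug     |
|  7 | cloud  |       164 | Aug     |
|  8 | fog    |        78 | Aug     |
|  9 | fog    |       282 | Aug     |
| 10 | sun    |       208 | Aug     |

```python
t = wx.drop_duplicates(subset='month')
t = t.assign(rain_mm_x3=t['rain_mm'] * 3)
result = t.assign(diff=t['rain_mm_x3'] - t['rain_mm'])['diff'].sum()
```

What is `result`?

drop duplicate month (keep=first):
  cond  rain_mm month
0  fog      271   Aug
4  sun      229   Apr
add column rain_mm_x3 = t['rain_mm'] * 3:
  cond  rain_mm month  rain_mm_x3
0  fog      271   Aug         813
4  sun      229   Apr         687
add column diff = t['rain_mm_x3'] - t['rain_mm']:
  cond  rain_mm month  rain_mm_x3  diff
0  fog      271   Aug         813   542
4  sun      229   Apr         687   458
Taking the sum of column 'diff' gives 1000.

1000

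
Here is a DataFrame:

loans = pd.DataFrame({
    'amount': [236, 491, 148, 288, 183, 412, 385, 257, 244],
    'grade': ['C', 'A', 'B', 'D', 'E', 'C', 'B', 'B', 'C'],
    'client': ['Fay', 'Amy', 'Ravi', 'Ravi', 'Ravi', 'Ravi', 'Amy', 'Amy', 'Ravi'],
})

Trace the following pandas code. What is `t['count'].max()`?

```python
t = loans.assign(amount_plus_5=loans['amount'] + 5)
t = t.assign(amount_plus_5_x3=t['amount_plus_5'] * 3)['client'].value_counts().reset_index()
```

add column amount_plus_5 = loans['amount'] + 5:
   amount grade client  amount_plus_5
0     236     C    Fay            241
1     491     A    Amy            496
2     148     B   Ravi            153
3     288     D   Ravi            293
4     183     E   Ravi            188
5     412     C   Ravi            417
6     385     B    Amy            390
7     257     B    Amy            262
8     244     C   Ravi            249
add column amount_plus_5_x3 = t['amount_plus_5'] * 3:
   amount grade client  amount_plus_5  amount_plus_5_x3
0     236     C    Fay            241               723
1     491     A    Amy            496              1488
2     148     B   Ravi            153               459
3     288     D   Ravi            293               879
4     183     E   Ravi            188               564
5     412     C   Ravi            417              1251
6     385     B    Amy            390              1170
7     257     B    Amy            262               786
8     244     C   Ravi            249               747
value_counts of client:
client
Ravi    5
Amy     3
Fay     1
Name: count, dtype: int64
reset_index():
  client  count
0   Ravi      5
1    Amy      3
2    Fay      1
Reading off the max of column 'count', we get 5.

5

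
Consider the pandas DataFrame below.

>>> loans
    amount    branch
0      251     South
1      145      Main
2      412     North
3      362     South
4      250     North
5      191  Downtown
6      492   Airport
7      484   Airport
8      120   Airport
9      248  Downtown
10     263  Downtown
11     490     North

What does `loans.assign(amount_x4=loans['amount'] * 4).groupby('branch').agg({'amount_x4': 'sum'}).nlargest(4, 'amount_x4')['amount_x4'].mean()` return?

3563.0

add column amount_x4 = loans['amount'] * 4:
    amount    branch  amount_x4
0      251     South       1004
1      145      Main        580
2      412     North       1648
3      362     South       1448
4      250     North       1000
5      191  Downtown        764
6      492   Airport       1968
7      484   Airport       1936
8      120   Airport        480
9      248  Downtown        992
10     263  Downtown       1052
11     490     North       1960
group by branch, sum of amount_x4:
          amount_x4
branch             
Airport        4384
Downtown       2808
Main            580
North          4608
South          2452
take 4 rows with largest amount_x4:
          amount_x4
branch             
North          4608
Airport        4384
Downtown       2808
South          2452
The mean of column 'amount_x4' is 3563.0.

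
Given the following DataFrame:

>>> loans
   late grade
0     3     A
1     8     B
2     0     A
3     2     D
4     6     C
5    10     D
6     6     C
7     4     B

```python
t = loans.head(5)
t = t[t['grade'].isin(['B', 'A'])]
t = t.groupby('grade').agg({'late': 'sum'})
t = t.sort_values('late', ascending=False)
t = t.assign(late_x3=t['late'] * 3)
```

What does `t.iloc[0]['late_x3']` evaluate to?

take first 5 rows:
   late grade
0     3     A
1     8     B
2     0     A
3     2     D
4     6     C
filter rows where grade in ['B', 'A']:
   late grade
0     3     A
1     8     B
2     0     A
group by grade, sum of late:
       late
grade      
A         3
B         8
sort by late descending:
       late
grade      
B         8
A         3
add column late_x3 = t['late'] * 3:
       late  late_x3
grade               
B         8       24
A         3        9
So iloc[0]['late_x3'] = 24.

24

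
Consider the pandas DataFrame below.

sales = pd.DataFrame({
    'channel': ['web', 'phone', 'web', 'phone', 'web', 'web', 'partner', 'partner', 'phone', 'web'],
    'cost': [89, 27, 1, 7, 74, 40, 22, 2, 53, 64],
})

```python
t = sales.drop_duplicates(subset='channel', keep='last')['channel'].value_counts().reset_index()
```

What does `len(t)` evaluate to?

drop duplicate channel (keep=last):
   channel  cost
7  partner     2
8    phone    53
9      web    64
value_counts of channel:
channel
partner    1
phone      1
web        1
Name: count, dtype: int64
reset_index():
   channel  count
0  partner      1
1    phone      1
2      web      1

3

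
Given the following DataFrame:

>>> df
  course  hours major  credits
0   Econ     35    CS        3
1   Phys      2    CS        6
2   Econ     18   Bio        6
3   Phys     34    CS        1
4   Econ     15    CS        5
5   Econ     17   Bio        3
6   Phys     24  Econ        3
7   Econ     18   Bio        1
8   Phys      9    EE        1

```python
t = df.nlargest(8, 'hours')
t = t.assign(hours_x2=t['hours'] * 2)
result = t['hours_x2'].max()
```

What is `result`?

take 8 rows with largest hours:
  course  hours major  credits
0   Econ     35    CS        3
3   Phys     34    CS        1
6   Phys     24  Econ        3
2   Econ     18   Bio        6
7   Econ     18   Bio        1
5   Econ     17   Bio        3
4   Econ     15    CS        5
8   Phys      9    EE        1
add column hours_x2 = t['hours'] * 2:
  course  hours major  credits  hours_x2
0   Econ     35    CS        3        70
3   Phys     34    CS        1        68
6   Phys     24  Econ        3        48
2   Econ     18   Bio        6        36
7   Econ     18   Bio        1        36
5   Econ     17   Bio        3        34
4   Econ     15    CS        5        30
8   Phys      9    EE        1        18

70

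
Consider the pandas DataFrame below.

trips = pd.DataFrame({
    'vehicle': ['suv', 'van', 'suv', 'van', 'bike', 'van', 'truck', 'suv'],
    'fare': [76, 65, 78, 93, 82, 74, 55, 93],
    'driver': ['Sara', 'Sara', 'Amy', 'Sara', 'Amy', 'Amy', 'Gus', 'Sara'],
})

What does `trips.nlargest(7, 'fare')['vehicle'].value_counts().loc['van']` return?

take 7 rows with largest fare:
  vehicle  fare driver
3     van    93   Sara
7     suv    93   Sara
4    bike    82    Amy
2     suv    78    Amy
0     suv    76   Sara
5     van    74    Amy
1     van    65   Sara
value_counts of vehicle:
vehicle
van     3
suv     3
bike    1
Name: count, dtype: int64
Then the value at index 'van': 3

3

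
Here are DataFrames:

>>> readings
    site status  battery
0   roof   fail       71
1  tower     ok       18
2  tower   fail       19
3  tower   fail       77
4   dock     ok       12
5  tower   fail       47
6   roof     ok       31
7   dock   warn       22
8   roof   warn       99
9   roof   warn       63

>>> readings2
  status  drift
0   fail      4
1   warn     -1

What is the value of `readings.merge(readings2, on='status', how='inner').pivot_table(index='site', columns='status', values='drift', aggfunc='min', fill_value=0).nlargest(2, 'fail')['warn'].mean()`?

-0.5

merge on 'status' (how='inner') → 7 rows:
    site status  battery  drift
0   roof   fail       71      4
1  tower   fail       19      4
2  tower   fail       77      4
3  tower   fail       47      4
4   dock   warn       22     -1
5   roof   warn       99     -1
6   roof   warn       63     -1
pivot: rows=site, cols=status, min(drift):
status  fail  warn
site              
dock       0    -1
roof       4    -1
tower      4     0
take 2 rows with largest fail:
status  fail  warn
site              
roof       4    -1
tower      4     0
The mean of column 'warn' is -0.5.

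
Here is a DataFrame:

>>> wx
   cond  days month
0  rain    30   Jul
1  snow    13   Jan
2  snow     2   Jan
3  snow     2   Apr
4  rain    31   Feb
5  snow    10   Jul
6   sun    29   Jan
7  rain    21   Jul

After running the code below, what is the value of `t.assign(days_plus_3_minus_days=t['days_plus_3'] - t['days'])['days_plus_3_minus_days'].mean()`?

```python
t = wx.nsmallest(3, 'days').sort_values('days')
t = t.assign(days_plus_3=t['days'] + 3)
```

3.0

take 3 rows with smallest days:
   cond  days month
2  snow     2   Jan
3  snow     2   Apr
5  snow    10   Jul
sort by days:
   cond  days month
2  snow     2   Jan
3  snow     2   Apr
5  snow    10   Jul
add column days_plus_3 = t['days'] + 3:
   cond  days month  days_plus_3
2  snow     2   Jan            5
3  snow     2   Apr            5
5  snow    10   Jul           13
add column days_plus_3_minus_days = t['days_plus_3'] - t['days']:
   cond  days month  days_plus_3  days_plus_3_minus_days
2  snow     2   Jan            5                       3
3  snow     2   Apr            5                       3
5  snow    10   Jul           13                       3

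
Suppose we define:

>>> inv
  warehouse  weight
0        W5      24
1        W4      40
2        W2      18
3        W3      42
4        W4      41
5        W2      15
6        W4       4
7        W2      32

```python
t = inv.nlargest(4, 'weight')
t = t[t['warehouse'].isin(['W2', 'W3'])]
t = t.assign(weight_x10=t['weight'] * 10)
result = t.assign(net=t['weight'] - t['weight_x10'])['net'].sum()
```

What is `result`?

take 4 rows with largest weight:
  warehouse  weight
3        W3      42
4        W4      41
1        W4      40
7        W2      32
filter rows where warehouse in ['W2', 'W3']:
  warehouse  weight
3        W3      42
7        W2      32
add column weight_x10 = t['weight'] * 10:
  warehouse  weight  weight_x10
3        W3      42         420
7        W2      32         320
add column net = t['weight'] - t['weight_x10']:
  warehouse  weight  weight_x10  net
3        W3      42         420 -378
7        W2      32         320 -288

-666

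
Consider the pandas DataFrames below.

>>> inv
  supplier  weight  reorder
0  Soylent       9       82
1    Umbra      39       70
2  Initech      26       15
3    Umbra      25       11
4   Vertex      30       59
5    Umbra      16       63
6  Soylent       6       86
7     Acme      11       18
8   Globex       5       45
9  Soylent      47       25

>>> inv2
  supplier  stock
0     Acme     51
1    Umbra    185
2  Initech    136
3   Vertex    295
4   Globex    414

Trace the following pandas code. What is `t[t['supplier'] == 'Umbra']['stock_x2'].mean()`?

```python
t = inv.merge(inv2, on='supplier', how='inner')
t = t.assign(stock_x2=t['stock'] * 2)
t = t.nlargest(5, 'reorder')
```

370.0

merge on 'supplier' (how='inner') → 7 rows:
  supplier  weight  reorder  stock
0    Umbra      39       70    185
1  Initech      26       15    136
2    Umbra      25       11    185
3   Vertex      30       59    295
4    Umbra      16       63    185
5     Acme      11       18     51
6   Globex       5       45    414
add column stock_x2 = t['stock'] * 2:
  supplier  weight  reorder  stock  stock_x2
0    Umbra      39       70    185       370
1  Initech      26       15    136       272
2    Umbra      25       11    185       370
3   Vertex      30       59    295       590
4    Umbra      16       63    185       370
5     Acme      11       18     51       102
6   Globex       5       45    414       828
take 5 rows with largest reorder:
  supplier  weight  reorder  stock  stock_x2
0    Umbra      39       70    185       370
4    Umbra      16       63    185       370
3   Vertex      30       59    295       590
6   Globex       5       45    414       828
5     Acme      11       18     51       102
filter rows where supplier == 'Umbra':
  supplier  weight  reorder  stock  stock_x2
0    Umbra      39       70    185       370
4    Umbra      16       63    185       370
Finally, mean of column 'stock_x2' = 370.0.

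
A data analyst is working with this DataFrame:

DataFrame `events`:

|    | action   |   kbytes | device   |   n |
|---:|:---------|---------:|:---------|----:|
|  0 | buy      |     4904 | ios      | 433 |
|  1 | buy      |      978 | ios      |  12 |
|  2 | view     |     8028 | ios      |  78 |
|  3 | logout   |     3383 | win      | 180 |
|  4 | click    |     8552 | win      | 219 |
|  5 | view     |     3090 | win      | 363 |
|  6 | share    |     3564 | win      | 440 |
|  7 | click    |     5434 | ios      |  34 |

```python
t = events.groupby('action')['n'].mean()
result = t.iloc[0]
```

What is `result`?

222.5

group by action, mean of n:
action
buy       222.5
click     126.5
logout    180.0
share     440.0
view      220.5
Name: n, dtype: float64
Hence 222.5.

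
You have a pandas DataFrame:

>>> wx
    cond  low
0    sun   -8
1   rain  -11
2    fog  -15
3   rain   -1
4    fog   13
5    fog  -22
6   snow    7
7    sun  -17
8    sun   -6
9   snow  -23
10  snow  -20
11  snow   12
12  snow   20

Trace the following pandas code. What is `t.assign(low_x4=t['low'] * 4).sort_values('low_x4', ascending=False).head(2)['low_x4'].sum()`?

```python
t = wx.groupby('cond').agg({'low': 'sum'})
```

-64

group by cond, sum of low:
      low
cond     
fog   -24
rain  -12
snow   -4
sun   -31
add column low_x4 = t['low'] * 4:
      low  low_x4
cond             
fog   -24     -96
rain  -12     -48
snow   -4     -16
sun   -31    -124
sort by low_x4 descending:
      low  low_x4
cond             
snow   -4     -16
rain  -12     -48
fog   -24     -96
sun   -31    -124
take first 2 rows:
      low  low_x4
cond             
snow   -4     -16
rain  -12     -48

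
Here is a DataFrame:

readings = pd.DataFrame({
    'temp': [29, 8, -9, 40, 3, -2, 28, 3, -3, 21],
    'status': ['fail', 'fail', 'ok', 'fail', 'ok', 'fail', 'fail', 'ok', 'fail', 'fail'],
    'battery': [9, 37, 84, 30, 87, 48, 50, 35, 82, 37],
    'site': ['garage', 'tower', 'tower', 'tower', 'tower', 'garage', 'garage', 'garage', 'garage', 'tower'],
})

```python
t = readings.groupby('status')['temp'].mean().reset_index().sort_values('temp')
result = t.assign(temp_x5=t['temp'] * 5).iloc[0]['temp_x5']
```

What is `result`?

group by status, mean of temp:
status
fail    17.285714
ok      -1.000000
Name: temp, dtype: float64
reset_index():
  status       temp
0   fail  17.285714
1     ok  -1.000000
sort by temp:
  status       temp
1     ok  -1.000000
0   fail  17.285714
add column temp_x5 = t['temp'] * 5:
  status       temp    temp_x5
1     ok  -1.000000  -5.000000
0   fail  17.285714  86.428571
Hence -5.0.

-5.0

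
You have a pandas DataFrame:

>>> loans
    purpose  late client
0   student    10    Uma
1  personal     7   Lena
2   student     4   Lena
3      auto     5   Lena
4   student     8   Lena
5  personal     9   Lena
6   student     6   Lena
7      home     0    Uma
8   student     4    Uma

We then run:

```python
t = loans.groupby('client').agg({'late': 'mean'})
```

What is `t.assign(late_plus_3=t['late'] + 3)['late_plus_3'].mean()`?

8.58333333333

group by client, mean of late:
            late
client          
Lena    6.500000
Uma     4.666667
add column late_plus_3 = t['late'] + 3:
            late  late_plus_3
client                       
Lena    6.500000     9.500000
Uma     4.666667     7.666667
Finally, mean of column 'late_plus_3' = 8.58333333333.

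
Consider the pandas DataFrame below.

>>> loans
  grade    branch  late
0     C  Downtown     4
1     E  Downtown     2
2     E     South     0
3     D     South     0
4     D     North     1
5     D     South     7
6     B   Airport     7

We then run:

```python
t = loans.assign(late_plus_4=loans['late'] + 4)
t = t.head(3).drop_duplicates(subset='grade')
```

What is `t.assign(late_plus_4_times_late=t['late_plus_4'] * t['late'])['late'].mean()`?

3.0

add column late_plus_4 = loans['late'] + 4:
  grade    branch  late  late_plus_4
0     C  Downtown     4            8
1     E  Downtown     2            6
2     E     South     0            4
3     D     South     0            4
4     D     North     1            5
5     D     South     7           11
6     B   Airport     7           11
take first 3 rows:
  grade    branch  late  late_plus_4
0     C  Downtown     4            8
1     E  Downtown     2            6
2     E     South     0            4
drop duplicate grade (keep=first):
  grade    branch  late  late_plus_4
0     C  Downtown     4            8
1     E  Downtown     2            6
add column late_plus_4_times_late = t['late_plus_4'] * t['late']:
  grade    branch  late  late_plus_4  late_plus_4_times_late
0     C  Downtown     4            8                      32
1     E  Downtown     2            6                      12
Reading off the mean of column 'late', we get 3.0.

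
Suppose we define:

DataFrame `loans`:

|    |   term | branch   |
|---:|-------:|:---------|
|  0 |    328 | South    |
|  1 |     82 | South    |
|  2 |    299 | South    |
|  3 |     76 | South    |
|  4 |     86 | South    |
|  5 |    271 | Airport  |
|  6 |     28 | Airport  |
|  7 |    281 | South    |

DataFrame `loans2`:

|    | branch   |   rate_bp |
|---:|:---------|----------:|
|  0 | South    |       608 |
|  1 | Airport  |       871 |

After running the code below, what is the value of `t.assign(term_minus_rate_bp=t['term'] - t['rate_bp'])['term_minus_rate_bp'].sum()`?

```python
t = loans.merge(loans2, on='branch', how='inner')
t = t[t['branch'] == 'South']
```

-2496

merge on 'branch' (how='inner') → 8 rows:
   term   branch  rate_bp
0   328    South      608
1    82    South      608
2   299    South      608
3    76    South      608
4    86    South      608
5   271  Airport      871
6    28  Airport      871
7   281    South      608
filter rows where branch == 'South':
   term branch  rate_bp
0   328  South      608
1    82  South      608
2   299  South      608
3    76  South      608
4    86  South      608
7   281  South      608
add column term_minus_rate_bp = t['term'] - t['rate_bp']:
   term branch  rate_bp  term_minus_rate_bp
0   328  South      608                -280
1    82  South      608                -526
2   299  South      608                -309
3    76  South      608                -532
4    86  South      608                -522
7   281  South      608                -327
The sum of column 'term_minus_rate_bp' is -2496.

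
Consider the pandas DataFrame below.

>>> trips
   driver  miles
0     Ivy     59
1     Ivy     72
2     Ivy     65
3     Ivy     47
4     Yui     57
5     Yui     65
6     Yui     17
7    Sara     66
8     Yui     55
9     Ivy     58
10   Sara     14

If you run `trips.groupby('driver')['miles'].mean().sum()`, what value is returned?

148.7

group by driver, mean of miles:
driver
Ivy     60.2
Sara    40.0
Yui     48.5
Name: miles, dtype: float64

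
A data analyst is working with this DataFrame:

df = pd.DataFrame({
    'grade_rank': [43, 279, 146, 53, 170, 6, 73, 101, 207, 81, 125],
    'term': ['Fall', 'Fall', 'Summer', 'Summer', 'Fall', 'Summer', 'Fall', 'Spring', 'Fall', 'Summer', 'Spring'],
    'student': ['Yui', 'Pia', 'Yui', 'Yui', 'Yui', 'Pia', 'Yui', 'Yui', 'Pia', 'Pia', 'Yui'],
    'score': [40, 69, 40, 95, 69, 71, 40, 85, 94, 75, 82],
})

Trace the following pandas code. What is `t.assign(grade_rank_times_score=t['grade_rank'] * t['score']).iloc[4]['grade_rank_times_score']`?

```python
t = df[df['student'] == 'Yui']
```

2920

filter rows where student == 'Yui':
    grade_rank    term student  score
0           43    Fall     Yui     40
2          146  Summer     Yui     40
3           53  Summer     Yui     95
4          170    Fall     Yui     69
6           73    Fall     Yui     40
7          101  Spring     Yui     85
10         125  Spring     Yui     82
add column grade_rank_times_score = t['grade_rank'] * t['score']:
    grade_rank    term student  score  grade_rank_times_score
0           43    Fall     Yui     40                    1720
2          146  Summer     Yui     40                    5840
3           53  Summer     Yui     95                    5035
4          170    Fall     Yui     69                   11730
6           73    Fall     Yui     40                    2920
7          101  Spring     Yui     85                    8585
10         125  Spring     Yui     82                   10250
Taking the value at position 4, column 'grade_rank_times_score' gives 2920.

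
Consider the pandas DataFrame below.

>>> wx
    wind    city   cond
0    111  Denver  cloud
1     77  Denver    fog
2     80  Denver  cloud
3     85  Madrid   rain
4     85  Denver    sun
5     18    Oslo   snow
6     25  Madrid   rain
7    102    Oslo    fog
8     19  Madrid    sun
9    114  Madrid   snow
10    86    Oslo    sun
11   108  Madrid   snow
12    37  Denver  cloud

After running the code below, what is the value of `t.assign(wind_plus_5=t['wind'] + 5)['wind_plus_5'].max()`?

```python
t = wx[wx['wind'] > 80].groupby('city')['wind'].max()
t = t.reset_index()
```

filter rows where wind > 80:
    wind    city   cond
0    111  Denver  cloud
3     85  Madrid   rain
4     85  Denver    sun
7    102    Oslo    fog
9    114  Madrid   snow
10    86    Oslo    sun
11   108  Madrid   snow
group by city, max of wind:
city
Denver    111
Madrid    114
Oslo      102
Name: wind, dtype: int64
reset_index():
     city  wind
0  Denver   111
1  Madrid   114
2    Oslo   102
add column wind_plus_5 = t['wind'] + 5:
     city  wind  wind_plus_5
0  Denver   111          116
1  Madrid   114          119
2    Oslo   102          107
Finally, max of column 'wind_plus_5' = 119.

119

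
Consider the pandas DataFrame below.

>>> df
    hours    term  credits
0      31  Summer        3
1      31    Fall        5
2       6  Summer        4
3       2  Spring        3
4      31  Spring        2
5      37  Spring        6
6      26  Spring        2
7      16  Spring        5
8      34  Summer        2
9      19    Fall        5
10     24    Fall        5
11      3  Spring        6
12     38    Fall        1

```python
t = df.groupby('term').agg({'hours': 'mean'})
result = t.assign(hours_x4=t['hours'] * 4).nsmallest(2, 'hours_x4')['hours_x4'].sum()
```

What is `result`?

group by term, mean of hours:
            hours
term             
Fall    28.000000
Spring  19.166667
Summer  23.666667
add column hours_x4 = t['hours'] * 4:
            hours    hours_x4
term                         
Fall    28.000000  112.000000
Spring  19.166667   76.666667
Summer  23.666667   94.666667
take 2 rows with smallest hours_x4:
            hours   hours_x4
term                        
Spring  19.166667  76.666667
Summer  23.666667  94.666667
Taking the sum of column 'hours_x4' gives 171.333333333.

171.333333333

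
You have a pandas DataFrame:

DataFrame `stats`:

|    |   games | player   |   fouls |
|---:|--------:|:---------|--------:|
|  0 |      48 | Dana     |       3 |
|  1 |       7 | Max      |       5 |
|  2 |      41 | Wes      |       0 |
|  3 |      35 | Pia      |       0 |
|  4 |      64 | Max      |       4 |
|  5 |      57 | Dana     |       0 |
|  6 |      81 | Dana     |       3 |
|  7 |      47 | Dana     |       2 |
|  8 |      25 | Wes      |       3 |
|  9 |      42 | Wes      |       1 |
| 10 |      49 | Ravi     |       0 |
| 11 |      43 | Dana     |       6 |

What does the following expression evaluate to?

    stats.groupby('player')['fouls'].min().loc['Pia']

0

group by player, min of fouls:
player
Dana    0
Max     4
Pia     0
Ravi    0
Wes     0
Name: fouls, dtype: int64
Hence 0.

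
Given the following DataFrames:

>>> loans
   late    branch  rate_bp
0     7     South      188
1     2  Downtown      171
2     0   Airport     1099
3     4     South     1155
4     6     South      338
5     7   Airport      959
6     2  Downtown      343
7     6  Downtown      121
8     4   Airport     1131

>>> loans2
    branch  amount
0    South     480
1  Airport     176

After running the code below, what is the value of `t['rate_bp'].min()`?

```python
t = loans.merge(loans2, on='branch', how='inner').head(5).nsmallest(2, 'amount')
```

merge on 'branch' (how='inner') → 6 rows:
   late   branch  rate_bp  amount
0     7    South      188     480
1     0  Airport     1099     176
2     4    South     1155     480
3     6    South      338     480
4     7  Airport      959     176
5     4  Airport     1131     176
take first 5 rows:
   late   branch  rate_bp  amount
0     7    South      188     480
1     0  Airport     1099     176
2     4    South     1155     480
3     6    South      338     480
4     7  Airport      959     176
take 2 rows with smallest amount:
   late   branch  rate_bp  amount
1     0  Airport     1099     176
4     7  Airport      959     176

959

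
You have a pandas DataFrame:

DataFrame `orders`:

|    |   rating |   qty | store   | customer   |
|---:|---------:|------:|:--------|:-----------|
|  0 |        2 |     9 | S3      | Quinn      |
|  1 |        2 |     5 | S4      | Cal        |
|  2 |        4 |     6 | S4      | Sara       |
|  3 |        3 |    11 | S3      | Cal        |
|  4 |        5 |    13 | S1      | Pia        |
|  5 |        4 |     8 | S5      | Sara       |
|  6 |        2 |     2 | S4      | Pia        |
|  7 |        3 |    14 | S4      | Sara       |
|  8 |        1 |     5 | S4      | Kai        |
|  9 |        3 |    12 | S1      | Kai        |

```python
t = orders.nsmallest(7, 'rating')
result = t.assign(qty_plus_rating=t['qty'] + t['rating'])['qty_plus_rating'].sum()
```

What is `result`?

74

take 7 rows with smallest rating:
   rating  qty store customer
8       1    5    S4      Kai
0       2    9    S3    Quinn
1       2    5    S4      Cal
6       2    2    S4      Pia
3       3   11    S3      Cal
7       3   14    S4     Sara
9       3   12    S1      Kai
add column qty_plus_rating = t['qty'] + t['rating']:
   rating  qty store customer  qty_plus_rating
8       1    5    S4      Kai                6
0       2    9    S3    Quinn               11
1       2    5    S4      Cal                7
6       2    2    S4      Pia                4
3       3   11    S3      Cal               14
7       3   14    S4     Sara               17
9       3   12    S1      Kai               15
Taking the sum of column 'qty_plus_rating' gives 74.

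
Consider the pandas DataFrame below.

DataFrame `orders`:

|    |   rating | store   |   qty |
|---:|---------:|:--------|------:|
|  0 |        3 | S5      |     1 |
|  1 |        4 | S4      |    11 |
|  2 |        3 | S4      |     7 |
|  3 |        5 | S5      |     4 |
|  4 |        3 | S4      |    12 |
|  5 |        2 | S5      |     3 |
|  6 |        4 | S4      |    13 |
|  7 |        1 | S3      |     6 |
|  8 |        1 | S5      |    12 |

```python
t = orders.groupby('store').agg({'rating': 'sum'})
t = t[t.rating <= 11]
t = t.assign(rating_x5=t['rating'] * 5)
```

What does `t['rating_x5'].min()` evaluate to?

5

group by store, sum of rating:
       rating
store        
S3          1
S4         14
S5         11
filter rows where rating <= 11:
       rating
store        
S3          1
S5         11
add column rating_x5 = t['rating'] * 5:
       rating  rating_x5
store                   
S3          1          5
S5         11         55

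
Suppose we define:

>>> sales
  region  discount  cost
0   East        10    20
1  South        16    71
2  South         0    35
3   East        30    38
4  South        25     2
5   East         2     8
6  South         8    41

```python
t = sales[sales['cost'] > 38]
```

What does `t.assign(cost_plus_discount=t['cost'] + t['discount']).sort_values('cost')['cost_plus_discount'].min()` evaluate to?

49

filter rows where cost > 38:
  region  discount  cost
1  South        16    71
6  South         8    41
add column cost_plus_discount = t['cost'] + t['discount']:
  region  discount  cost  cost_plus_discount
1  South        16    71                  87
6  South         8    41                  49
sort by cost:
  region  discount  cost  cost_plus_discount
6  South         8    41                  49
1  South        16    71                  87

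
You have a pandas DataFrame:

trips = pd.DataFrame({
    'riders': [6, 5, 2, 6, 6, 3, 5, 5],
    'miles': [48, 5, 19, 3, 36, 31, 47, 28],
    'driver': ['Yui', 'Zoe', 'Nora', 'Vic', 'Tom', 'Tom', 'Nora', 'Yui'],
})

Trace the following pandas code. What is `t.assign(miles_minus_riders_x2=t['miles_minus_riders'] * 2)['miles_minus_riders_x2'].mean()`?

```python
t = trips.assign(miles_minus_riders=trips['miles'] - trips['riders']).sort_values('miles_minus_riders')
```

add column miles_minus_riders = trips['miles'] - trips['riders']:
   riders  miles driver  miles_minus_riders
0       6     48    Yui                  42
1       5      5    Zoe                   0
2       2     19   Nora                  17
3       6      3    Vic                  -3
4       6     36    Tom                  30
5       3     31    Tom                  28
6       5     47   Nora                  42
7       5     28    Yui                  23
sort by miles_minus_riders:
   riders  miles driver  miles_minus_riders
3       6      3    Vic                  -3
1       5      5    Zoe                   0
2       2     19   Nora                  17
7       5     28    Yui                  23
5       3     31    Tom                  28
4       6     36    Tom                  30
0       6     48    Yui                  42
6       5     47   Nora                  42
add column miles_minus_riders_x2 = t['miles_minus_riders'] * 2:
   riders  miles driver  miles_minus_riders  miles_minus_riders_x2
3       6      3    Vic                  -3                     -6
1       5      5    Zoe                   0                      0
2       2     19   Nora                  17                     34
7       5     28    Yui                  23                     46
5       3     31    Tom                  28                     56
4       6     36    Tom                  30                     60
0       6     48    Yui                  42                     84
6       5     47   Nora                  42                     84
Hence 44.75.

44.75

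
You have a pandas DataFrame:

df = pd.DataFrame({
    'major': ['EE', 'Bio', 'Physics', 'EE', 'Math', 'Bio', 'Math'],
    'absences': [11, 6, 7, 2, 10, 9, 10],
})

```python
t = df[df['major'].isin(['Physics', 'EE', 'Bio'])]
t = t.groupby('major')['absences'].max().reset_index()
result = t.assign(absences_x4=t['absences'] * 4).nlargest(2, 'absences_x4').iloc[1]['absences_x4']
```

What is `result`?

36

filter rows where major in ['Physics', 'EE', 'Bio']:
     major  absences
0       EE        11
1      Bio         6
2  Physics         7
3       EE         2
5      Bio         9
group by major, max of absences:
major
Bio         9
EE         11
Physics     7
Name: absences, dtype: int64
reset_index():
     major  absences
0      Bio         9
1       EE        11
2  Physics         7
add column absences_x4 = t['absences'] * 4:
     major  absences  absences_x4
0      Bio         9           36
1       EE        11           44
2  Physics         7           28
take 2 rows with largest absences_x4:
  major  absences  absences_x4
1    EE        11           44
0   Bio         9           36
Then the value at position 1, column 'absences_x4': 36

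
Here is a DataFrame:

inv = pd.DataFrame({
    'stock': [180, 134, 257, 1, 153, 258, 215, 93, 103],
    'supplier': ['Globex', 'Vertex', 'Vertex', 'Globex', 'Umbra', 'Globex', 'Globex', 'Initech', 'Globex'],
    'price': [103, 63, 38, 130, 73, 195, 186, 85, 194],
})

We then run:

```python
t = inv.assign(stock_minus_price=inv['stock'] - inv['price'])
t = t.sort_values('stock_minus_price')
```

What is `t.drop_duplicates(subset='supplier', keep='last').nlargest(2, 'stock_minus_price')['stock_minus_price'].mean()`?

149.5

add column stock_minus_price = inv['stock'] - inv['price']:
   stock supplier  price  stock_minus_price
0    180   Globex    103                 77
1    134   Vertex     63                 71
2    257   Vertex     38                219
3      1   Globex    130               -129
4    153    Umbra     73                 80
5    258   Globex    195                 63
6    215   Globex    186                 29
7     93  Initech     85                  8
8    103   Globex    194                -91
sort by stock_minus_price:
   stock supplier  price  stock_minus_price
3      1   Globex    130               -129
8    103   Globex    194                -91
7     93  Initech     85                  8
6    215   Globex    186                 29
5    258   Globex    195                 63
1    134   Vertex     63                 71
0    180   Globex    103                 77
4    153    Umbra     73                 80
2    257   Vertex     38                219
drop duplicate supplier (keep=last):
   stock supplier  price  stock_minus_price
7     93  Initech     85                  8
0    180   Globex    103                 77
4    153    Umbra     73                 80
2    257   Vertex     38                219
take 2 rows with largest stock_minus_price:
   stock supplier  price  stock_minus_price
2    257   Vertex     38                219
4    153    Umbra     73                 80
Reading off the mean of column 'stock_minus_price', we get 149.5.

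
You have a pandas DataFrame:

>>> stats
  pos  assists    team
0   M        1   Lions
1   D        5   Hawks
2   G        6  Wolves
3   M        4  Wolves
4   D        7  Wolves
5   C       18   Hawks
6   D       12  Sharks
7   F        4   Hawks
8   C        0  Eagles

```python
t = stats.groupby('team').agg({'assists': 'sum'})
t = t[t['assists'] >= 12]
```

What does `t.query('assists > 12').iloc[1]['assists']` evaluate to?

group by team, sum of assists:
        assists
team           
Eagles        0
Hawks        27
Lions         1
Sharks       12
Wolves       17
filter rows where assists >= 12:
        assists
team           
Hawks        27
Sharks       12
Wolves       17
filter rows where assists > 12:
        assists
team           
Hawks        27
Wolves       17
So iloc[1]['assists'] = 17.

17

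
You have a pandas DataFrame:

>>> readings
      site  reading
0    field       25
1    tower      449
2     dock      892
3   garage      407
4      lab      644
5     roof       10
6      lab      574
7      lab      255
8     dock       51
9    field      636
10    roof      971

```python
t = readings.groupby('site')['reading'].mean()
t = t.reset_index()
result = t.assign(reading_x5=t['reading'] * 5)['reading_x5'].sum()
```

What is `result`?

group by site, mean of reading:
site
dock      471.5
field     330.5
garage    407.0
lab       491.0
roof      490.5
tower     449.0
Name: reading, dtype: float64
reset_index():
     site  reading
0    dock    471.5
1   field    330.5
2  garage    407.0
3     lab    491.0
4    roof    490.5
5   tower    449.0
add column reading_x5 = t['reading'] * 5:
     site  reading  reading_x5
0    dock    471.5      2357.5
1   field    330.5      1652.5
2  garage    407.0      2035.0
3     lab    491.0      2455.0
4    roof    490.5      2452.5
5   tower    449.0      2245.0
The sum of column 'reading_x5' is 13197.5.

13197.5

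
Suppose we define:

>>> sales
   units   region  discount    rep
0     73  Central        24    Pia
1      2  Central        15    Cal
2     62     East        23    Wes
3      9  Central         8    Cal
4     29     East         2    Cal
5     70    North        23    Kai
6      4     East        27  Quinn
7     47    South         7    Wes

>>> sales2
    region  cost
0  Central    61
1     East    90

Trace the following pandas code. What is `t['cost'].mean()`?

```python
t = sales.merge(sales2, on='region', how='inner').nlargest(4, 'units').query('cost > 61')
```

merge on 'region' (how='inner') → 6 rows:
   units   region  discount    rep  cost
0     73  Central        24    Pia    61
1      2  Central        15    Cal    61
2     62     East        23    Wes    90
3      9  Central         8    Cal    61
4     29     East         2    Cal    90
5      4     East        27  Quinn    90
take 4 rows with largest units:
   units   region  discount  rep  cost
0     73  Central        24  Pia    61
2     62     East        23  Wes    90
4     29     East         2  Cal    90
3      9  Central         8  Cal    61
filter rows where cost > 61:
   units region  discount  rep  cost
2     62   East        23  Wes    90
4     29   East         2  Cal    90
Finally, mean of column 'cost' = 90.0.

90.0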